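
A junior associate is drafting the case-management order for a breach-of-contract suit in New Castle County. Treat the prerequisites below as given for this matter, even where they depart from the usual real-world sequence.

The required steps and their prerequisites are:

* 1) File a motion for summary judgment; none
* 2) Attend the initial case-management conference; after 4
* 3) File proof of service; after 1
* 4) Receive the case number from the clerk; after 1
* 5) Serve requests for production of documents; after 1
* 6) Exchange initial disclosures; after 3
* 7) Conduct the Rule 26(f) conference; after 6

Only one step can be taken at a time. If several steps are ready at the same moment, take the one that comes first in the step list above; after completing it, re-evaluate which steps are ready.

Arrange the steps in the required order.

1 is the only step with nothing outstanding, so it goes first.
Ready: 3, 4 and 5. 3 is listed earlier → 3.
6 now also ready, so the ready set is {4, 5, 6}; 4 is listed earlier → 4.
2, 5 and 6 are all available; 2 is listed earlier → 2.
5 and 6 are both available; 5 is listed earlier → 5.
That leaves 6 as the only ready step → 6.
7 is the only step now ready → 7.

1 3 4 2 5 6 7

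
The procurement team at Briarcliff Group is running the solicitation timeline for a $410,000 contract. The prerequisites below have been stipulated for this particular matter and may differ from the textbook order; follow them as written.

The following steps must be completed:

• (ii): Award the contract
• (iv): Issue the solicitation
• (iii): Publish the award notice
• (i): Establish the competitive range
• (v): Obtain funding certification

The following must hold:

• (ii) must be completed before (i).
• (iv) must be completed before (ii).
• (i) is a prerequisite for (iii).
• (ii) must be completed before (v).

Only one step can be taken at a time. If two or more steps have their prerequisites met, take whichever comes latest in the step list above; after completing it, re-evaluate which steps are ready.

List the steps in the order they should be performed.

(iv) → (ii) → (v) → (i) → (iii)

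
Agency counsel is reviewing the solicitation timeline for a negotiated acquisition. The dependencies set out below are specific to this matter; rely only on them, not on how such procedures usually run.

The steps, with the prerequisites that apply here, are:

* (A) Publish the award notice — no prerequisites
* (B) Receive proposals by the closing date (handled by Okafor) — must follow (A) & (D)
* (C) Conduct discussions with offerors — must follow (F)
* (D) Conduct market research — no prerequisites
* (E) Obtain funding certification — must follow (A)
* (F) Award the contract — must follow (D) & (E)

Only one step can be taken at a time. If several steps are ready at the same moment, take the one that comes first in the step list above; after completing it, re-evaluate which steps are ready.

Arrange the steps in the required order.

Nothing is required for (A) and (D). (A) is listed earlier → (A) first.
Ready: (D) and (E). (D) is listed earlier → (D).
Now (B) and (E) have their prerequisites met. (B) is listed earlier, so (B) next.
That leaves (E) as the only ready step → (E).
Next only (F) has its prerequisites met → (F).
(C) needed (F), now all done → (C).

(A), (D), (B), (E), (F), (C)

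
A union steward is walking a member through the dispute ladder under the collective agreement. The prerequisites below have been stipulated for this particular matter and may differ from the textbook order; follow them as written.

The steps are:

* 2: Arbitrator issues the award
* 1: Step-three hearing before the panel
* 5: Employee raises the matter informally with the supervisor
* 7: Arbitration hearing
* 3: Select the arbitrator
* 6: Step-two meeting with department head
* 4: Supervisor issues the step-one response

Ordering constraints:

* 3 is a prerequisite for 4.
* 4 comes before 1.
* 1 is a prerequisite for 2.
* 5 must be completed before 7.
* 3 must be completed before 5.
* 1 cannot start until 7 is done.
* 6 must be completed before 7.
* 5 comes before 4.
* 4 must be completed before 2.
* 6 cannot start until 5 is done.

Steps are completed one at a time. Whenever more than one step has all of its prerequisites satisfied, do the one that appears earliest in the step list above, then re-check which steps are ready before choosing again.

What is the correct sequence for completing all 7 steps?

3, 5, 6, 7, 4, 1, 2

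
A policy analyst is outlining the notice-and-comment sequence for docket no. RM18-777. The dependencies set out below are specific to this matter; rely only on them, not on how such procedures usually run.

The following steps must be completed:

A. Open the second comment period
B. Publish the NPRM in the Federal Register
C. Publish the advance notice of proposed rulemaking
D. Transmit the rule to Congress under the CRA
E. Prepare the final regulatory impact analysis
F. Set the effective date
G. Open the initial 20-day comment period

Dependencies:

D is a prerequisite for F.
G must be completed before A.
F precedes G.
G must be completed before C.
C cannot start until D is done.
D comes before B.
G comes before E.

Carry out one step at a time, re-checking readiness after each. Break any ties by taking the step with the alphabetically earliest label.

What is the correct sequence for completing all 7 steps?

D → B → F → G → A → C → E

D is the only step with nothing outstanding, so it goes first.
Ready: B and F. B has the earlier label → B.
F needed D, now all done → F.
Next only G has its prerequisites met → G.
Now A, C and E have their prerequisites met. A has the earlier label, so A next.
C and E are both available; C has the earlier label → C.
E is the only step now ready → E.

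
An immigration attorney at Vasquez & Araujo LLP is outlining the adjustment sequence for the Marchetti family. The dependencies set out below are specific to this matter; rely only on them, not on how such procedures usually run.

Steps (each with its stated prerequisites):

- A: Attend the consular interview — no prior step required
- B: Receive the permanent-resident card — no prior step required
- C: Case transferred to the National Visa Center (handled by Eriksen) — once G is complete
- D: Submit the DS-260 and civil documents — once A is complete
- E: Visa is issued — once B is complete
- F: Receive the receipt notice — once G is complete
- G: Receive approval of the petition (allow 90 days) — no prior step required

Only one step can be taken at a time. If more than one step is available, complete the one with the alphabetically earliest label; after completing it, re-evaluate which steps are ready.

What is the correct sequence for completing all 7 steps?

A, B and G have no prerequisites; A has the earlier label, so A is first.
D now also ready, so the ready set is {B, D, G}; B has the earlier label → B.
Ready: D, E and G. D has the earlier label → D.
E and G are both available; E has the earlier label → E.
G is the only step now ready → G.
Now C and F have their prerequisites met. C has the earlier label, so C next.
That leaves F as the only ready step → F.

A, B, D, E, G, C, F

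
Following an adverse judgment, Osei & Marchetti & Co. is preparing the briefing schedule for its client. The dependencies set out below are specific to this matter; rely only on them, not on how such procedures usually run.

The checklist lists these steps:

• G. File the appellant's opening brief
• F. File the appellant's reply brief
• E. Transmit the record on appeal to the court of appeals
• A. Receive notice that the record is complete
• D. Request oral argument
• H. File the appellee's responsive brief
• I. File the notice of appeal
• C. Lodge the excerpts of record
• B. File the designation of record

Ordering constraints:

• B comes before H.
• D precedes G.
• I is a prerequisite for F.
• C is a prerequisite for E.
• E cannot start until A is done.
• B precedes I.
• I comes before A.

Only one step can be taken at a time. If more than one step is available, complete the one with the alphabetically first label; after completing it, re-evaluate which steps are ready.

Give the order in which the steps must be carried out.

B → C → D → G → H → I → A → E → F

Nothing is required for B, C and D. B has the earlier label → B first.
C, D, H and I are all available; C has the earlier label → C.
D, H and I are all available; D has the earlier label → D.
Now G, H and I have their prerequisites met. G has the earlier label, so G next.
H and I are both available; H has the earlier label → H.
I needed B, now all done → I.
Now A and F have their prerequisites met. A has the earlier label, so A next.
Now E and F have their prerequisites met. E has the earlier label, so E next.
F is the only step now ready → F.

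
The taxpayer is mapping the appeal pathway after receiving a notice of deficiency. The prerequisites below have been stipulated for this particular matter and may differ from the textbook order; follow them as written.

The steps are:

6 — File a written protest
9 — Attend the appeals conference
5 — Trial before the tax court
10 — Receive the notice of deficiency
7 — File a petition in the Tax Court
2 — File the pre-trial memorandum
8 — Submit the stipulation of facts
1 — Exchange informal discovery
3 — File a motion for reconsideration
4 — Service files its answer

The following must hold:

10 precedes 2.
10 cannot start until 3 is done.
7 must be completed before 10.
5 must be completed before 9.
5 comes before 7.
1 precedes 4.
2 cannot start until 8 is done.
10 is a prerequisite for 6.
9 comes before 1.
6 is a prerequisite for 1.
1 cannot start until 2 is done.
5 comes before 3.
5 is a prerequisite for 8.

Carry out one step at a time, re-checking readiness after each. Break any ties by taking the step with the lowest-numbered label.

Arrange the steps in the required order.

5 → 3 → 7 → 8 → 9 → 10 → 2 → 6 → 1 → 4

5 is the only step with nothing outstanding, so it goes first.
3, 7, 8 and 9 are all available; 3 has the earlier label → 3.
Now 7, 8 and 9 have their prerequisites met. 7 has the earlier label, so 7 next.
10 now also ready, so the ready set is {8, 9, 10}; 8 has the earlier label → 8.
9 and 10 are both available; 9 has the earlier label → 9.
10 needed 3 and 7, now all done → 10.
Ready: 2 and 6. 2 has the earlier label → 2.
6 is the only step now ready → 6.
That leaves 1 as the only ready step → 1.
4 needed 1, now all done → 4.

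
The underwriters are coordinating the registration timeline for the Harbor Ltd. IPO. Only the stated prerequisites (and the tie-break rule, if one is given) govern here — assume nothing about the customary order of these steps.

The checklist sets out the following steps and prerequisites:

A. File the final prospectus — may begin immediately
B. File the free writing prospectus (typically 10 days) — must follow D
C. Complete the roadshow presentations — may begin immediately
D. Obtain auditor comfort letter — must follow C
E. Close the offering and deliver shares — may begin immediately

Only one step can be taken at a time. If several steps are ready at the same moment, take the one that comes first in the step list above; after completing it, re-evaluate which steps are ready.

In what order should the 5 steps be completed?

A, C and E have no prerequisites; A is listed earlier, so A is first.
Ready: C and E. C is listed earlier → C.
D now also ready, so the ready set is {D, E}; D is listed earlier → D.
Now B and E have their prerequisites met. B is listed earlier, so B next.
Next only E has its prerequisites met → E.

A → C → D → B → E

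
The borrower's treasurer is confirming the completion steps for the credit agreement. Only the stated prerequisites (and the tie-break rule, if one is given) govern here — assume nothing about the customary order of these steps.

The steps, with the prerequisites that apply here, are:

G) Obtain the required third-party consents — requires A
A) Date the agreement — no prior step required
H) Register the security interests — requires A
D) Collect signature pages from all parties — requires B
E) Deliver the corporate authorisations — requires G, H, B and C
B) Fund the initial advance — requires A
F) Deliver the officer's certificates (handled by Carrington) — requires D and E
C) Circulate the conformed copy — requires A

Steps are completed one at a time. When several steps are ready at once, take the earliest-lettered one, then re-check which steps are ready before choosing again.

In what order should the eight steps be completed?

A has no prerequisites → A first.
Ready: B, C, G and H. B has the earlier label → B.
D now also ready, so the ready set is {C, D, G, H}; C has the earlier label → C.
Ready: D, G and H. D has the earlier label → D.
Ready: G and H. G has the earlier label → G.
That leaves H as the only ready step → H.
E needed B, C, G and H, now all done → E.
F needed D and E, now all done → F.

A B C D G H E F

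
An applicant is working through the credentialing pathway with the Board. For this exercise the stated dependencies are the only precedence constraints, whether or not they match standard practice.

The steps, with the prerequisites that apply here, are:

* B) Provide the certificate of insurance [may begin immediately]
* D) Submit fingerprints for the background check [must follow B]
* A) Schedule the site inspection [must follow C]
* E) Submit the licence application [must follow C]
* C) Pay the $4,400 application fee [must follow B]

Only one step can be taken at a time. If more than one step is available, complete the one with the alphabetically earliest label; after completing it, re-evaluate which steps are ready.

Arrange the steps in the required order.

B is the only step with nothing outstanding, so it goes first.
C and D are both available; C has the earlier label → C.
A, D and E are all available; A has the earlier label → A.
Ready: D and E. D has the earlier label → D.
E needed C, now all done → E.

B C A D E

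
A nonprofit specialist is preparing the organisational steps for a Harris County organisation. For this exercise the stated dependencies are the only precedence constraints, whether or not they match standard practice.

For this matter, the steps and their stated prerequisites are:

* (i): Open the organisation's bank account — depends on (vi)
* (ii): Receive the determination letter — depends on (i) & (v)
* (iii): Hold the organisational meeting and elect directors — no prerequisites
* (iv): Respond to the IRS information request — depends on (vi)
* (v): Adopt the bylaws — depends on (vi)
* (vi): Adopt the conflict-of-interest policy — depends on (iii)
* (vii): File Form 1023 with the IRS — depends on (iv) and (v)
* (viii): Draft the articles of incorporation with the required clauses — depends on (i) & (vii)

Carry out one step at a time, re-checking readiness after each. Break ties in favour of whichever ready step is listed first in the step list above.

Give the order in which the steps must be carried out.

(iii), (vi), (i), (iv), (v), (ii), (vii), (viii)

(iii) is the only step with nothing outstanding, so it goes first.
That leaves (vi) as the only ready step → (vi).
Now (i), (iv) and (v) have their prerequisites met. (i) is listed earlier, so (i) next.
Ready: (iv) and (v). (iv) is listed earlier → (iv).
(v) needed (vi), now all done → (v).
Now (ii) and (vii) have their prerequisites met. (ii) is listed earlier, so (ii) next.
That leaves (vii) as the only ready step → (vii).
(viii) needed (i) and (vii), now all done → (viii).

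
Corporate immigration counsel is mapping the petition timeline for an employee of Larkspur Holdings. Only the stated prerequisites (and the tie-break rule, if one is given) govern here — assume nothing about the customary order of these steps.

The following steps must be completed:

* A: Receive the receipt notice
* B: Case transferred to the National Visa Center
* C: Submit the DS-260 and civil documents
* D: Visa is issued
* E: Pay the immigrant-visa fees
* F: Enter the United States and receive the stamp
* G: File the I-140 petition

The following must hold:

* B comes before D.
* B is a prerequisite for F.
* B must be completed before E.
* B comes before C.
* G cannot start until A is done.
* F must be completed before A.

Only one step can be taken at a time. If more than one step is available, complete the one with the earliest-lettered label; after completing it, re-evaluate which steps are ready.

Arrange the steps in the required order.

B has no prerequisites → B first.
C, D, E and F are all available; C has the earlier label → C.
Ready: D, E and F. D has the earlier label → D.
E and F are both available; E has the earlier label → E.
Next only F has its prerequisites met → F.
A is the only step now ready → A.
G is the only step now ready → G.

B, C, D, E, F, A, G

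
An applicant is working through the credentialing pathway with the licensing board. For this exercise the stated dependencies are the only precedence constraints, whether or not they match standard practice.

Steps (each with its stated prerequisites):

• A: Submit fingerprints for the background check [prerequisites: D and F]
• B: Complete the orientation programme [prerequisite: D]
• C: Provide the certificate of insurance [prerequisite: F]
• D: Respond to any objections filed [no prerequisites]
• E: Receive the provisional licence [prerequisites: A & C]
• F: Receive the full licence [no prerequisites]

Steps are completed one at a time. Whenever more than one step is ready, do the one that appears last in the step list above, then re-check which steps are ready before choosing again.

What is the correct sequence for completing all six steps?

F, D, C, B, A, E

F and D have no prerequisites; F is listed later, so F is first.
Ready: D and C. D is listed later → D.
Ready: C, B and A. C is listed later → C.
Now B and A have their prerequisites met. B is listed later, so B next.
A needed F and D, now all done → A.
E needed C and A, now all done → E.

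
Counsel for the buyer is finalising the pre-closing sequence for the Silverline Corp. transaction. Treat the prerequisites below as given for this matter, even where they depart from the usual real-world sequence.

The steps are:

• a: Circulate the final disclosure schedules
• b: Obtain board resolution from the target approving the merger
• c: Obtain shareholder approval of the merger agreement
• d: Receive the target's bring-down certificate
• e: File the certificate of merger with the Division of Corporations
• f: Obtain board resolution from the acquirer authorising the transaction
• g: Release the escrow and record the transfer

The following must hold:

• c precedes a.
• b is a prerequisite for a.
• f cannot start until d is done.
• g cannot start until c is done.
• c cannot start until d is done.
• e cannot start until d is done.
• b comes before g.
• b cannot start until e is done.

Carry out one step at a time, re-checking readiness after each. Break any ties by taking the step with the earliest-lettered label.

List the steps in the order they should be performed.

d has no prerequisites → d first.
Ready: c, e and f. c has the earlier label → c.
e and f are both available; e has the earlier label → e.
Ready: b and f. b has the earlier label → b.
a and g now also ready, so the ready set is {a, f, g}; a has the earlier label → a.
Ready: f and g. f has the earlier label → f.
That leaves g as the only ready step → g.

d → c → e → b → a → f → g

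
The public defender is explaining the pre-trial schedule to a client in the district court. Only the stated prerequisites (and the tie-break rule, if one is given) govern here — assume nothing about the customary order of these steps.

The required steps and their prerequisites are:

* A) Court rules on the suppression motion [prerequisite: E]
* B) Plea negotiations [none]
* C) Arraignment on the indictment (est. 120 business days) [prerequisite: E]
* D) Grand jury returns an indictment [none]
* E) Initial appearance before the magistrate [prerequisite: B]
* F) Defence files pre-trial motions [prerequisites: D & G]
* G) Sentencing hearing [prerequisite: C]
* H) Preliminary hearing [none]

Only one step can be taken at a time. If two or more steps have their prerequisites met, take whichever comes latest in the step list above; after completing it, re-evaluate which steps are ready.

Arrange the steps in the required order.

H, D, B, E, C, G, F, A

Nothing is required for H, D and B. H is listed later → H first.
Now D and B have their prerequisites met. D is listed later, so D next.
Next only B has its prerequisites met → B.
That leaves E as the only ready step → E.
Now C and A have their prerequisites met. C is listed later, so C next.
G now also ready, so the ready set is {G, A}; G is listed later → G.
F now also ready, so the ready set is {F, A}; F is listed later → F.
A is the only step now ready → A.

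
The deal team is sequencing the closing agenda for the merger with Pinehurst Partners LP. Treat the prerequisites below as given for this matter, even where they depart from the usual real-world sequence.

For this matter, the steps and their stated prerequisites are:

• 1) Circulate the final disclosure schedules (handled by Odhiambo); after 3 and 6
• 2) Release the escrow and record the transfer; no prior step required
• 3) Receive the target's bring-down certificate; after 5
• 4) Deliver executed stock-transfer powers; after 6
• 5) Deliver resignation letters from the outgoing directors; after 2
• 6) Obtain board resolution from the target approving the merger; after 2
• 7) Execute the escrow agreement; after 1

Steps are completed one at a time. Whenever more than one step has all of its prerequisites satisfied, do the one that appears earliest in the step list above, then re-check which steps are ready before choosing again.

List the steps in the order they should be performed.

2 is the only step with nothing outstanding, so it goes first.
5 and 6 are both available; 5 is listed earlier → 5.
Now 3 and 6 have their prerequisites met. 3 is listed earlier, so 3 next.
Next only 6 has its prerequisites met → 6.
1 and 4 are both available; 1 is listed earlier → 1.
Now 4 and 7 have their prerequisites met. 4 is listed earlier, so 4 next.
7 is the only step now ready → 7.

2 → 5 → 3 → 6 → 1 → 4 → 7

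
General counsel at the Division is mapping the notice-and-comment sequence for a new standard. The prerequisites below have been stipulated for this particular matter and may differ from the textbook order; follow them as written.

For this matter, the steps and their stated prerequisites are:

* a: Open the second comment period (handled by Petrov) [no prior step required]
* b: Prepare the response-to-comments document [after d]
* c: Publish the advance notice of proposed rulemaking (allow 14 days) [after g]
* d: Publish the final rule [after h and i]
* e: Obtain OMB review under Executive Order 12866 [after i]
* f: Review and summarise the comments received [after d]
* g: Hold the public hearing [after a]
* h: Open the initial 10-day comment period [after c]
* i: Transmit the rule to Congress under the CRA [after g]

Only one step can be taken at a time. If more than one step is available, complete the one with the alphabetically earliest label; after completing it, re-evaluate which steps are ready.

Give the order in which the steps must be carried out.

a g c h i d b e f

a has no prerequisites → a first.
g needed a, now all done → g.
c and i are both available; c has the earlier label → c.
h now also ready, so the ready set is {h, i}; h has the earlier label → h.
Next only i has its prerequisites met → i.
Now d and e have their prerequisites met. d has the earlier label, so d next.
Now b, e and f have their prerequisites met. b has the earlier label, so b next.
e and f are both available; e has the earlier label → e.
Next only f has its prerequisites met → f.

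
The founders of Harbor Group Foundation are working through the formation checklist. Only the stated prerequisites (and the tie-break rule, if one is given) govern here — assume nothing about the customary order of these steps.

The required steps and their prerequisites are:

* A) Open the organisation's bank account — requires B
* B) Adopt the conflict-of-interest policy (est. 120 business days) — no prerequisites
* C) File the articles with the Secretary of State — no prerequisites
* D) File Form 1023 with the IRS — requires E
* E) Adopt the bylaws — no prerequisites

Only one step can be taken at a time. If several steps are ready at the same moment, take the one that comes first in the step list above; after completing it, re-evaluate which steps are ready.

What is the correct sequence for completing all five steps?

B, A, C, E, D

B, C and E have no prerequisites; B is listed earlier, so B is first.
A now also ready, so the ready set is {A, C, E}; A is listed earlier → A.
Now C and E have their prerequisites met. C is listed earlier, so C next.
That leaves E as the only ready step → E.
D needed E, now all done → D.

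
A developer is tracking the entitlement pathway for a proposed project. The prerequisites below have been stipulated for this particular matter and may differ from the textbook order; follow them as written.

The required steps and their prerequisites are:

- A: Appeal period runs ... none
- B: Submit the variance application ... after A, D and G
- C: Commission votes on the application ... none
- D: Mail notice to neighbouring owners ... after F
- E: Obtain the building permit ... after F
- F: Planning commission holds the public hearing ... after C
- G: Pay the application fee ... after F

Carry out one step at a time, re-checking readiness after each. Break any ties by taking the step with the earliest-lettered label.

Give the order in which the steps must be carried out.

A → C → F → D → E → G → B

A and C have no prerequisites; A has the earlier label, so A is first.
C is the only step now ready → C.
F needed C, now all done → F.
Ready: D, E and G. D has the earlier label → D.
Ready: E and G. E has the earlier label → E.
G needed F, now all done → G.
That leaves B as the only ready step → B.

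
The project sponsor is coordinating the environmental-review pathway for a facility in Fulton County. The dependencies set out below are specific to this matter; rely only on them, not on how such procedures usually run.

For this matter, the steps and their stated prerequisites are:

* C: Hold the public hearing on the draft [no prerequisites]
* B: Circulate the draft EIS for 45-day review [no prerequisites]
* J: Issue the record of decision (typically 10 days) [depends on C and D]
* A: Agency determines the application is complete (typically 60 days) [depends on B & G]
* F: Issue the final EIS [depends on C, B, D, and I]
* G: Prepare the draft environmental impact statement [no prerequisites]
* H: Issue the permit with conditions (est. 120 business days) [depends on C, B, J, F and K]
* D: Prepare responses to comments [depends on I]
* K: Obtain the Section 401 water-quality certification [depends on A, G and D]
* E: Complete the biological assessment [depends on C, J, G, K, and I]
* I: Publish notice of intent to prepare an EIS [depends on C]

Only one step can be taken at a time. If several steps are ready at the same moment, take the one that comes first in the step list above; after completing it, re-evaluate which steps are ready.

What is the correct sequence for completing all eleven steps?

C, B and G have no prerequisites; C is listed earlier, so C is first.
I now also ready, so the ready set is {B, G, I}; B is listed earlier → B.
Ready: G and I. G is listed earlier → G.
A now also ready, so the ready set is {A, I}; A is listed earlier → A.
I is the only step now ready → I.
D needed I, now all done → D.
Now J, F and K have their prerequisites met. J is listed earlier, so J next.
Ready: F and K. F is listed earlier → F.
K needed A, G and D, now all done → K.
Now H and E have their prerequisites met. H is listed earlier, so H next.
E is the only step now ready → E.

C → B → G → A → I → D → J → F → K → H → E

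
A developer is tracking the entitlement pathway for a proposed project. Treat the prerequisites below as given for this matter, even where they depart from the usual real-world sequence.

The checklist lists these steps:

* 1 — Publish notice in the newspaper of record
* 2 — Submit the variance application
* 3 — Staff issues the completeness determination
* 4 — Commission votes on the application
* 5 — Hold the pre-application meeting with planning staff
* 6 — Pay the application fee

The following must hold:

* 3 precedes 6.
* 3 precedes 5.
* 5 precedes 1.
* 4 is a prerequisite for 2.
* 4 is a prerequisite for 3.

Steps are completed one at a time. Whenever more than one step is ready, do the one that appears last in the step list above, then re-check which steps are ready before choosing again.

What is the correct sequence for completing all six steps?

4 is the only step with nothing outstanding, so it goes first.
Ready: 3 and 2. 3 is listed later → 3.
Now 6, 5 and 2 have their prerequisites met. 6 is listed later, so 6 next.
5 and 2 are both available; 5 is listed later → 5.
1 now also ready, so the ready set is {2, 1}; 2 is listed later → 2.
1 needed 5, now all done → 1.

4, 3, 6, 5, 2, 1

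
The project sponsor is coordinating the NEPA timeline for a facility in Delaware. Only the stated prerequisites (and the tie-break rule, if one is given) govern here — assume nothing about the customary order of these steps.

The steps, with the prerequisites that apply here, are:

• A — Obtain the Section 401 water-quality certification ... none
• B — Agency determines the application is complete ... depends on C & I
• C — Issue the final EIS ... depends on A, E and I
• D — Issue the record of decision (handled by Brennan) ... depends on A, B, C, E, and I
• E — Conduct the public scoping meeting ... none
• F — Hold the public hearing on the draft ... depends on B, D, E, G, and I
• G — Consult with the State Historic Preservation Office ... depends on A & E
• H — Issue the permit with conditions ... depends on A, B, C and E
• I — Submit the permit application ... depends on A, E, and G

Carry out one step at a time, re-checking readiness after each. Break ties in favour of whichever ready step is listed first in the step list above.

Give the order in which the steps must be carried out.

A E G I C B D F H

A and E have no prerequisites; A is listed earlier, so A is first.
E is the only step now ready → E.
G needed A and E, now all done → G.
I is the only step now ready → I.
C is the only step now ready → C.
B is the only step now ready → B.
D and H are both available; D is listed earlier → D.
F now also ready, so the ready set is {F, H}; F is listed earlier → F.
H needed A, B, C and E, now all done → H.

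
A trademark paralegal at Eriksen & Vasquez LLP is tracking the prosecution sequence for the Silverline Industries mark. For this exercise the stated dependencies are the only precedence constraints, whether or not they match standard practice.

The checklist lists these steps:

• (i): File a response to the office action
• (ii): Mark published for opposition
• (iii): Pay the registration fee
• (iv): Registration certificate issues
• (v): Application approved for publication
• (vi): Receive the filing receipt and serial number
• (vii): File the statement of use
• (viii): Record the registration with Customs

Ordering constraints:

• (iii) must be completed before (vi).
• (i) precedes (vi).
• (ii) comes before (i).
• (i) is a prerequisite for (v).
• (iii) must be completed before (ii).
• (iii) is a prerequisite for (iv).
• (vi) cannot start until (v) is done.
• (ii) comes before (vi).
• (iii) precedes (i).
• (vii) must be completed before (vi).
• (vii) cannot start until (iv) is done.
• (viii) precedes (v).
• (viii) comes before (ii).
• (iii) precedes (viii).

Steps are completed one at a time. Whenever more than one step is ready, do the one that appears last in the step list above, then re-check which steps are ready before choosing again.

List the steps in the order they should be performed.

(iii) is the only step with nothing outstanding, so it goes first.
(viii) and (iv) are both available; (viii) is listed later → (viii).
Now (iv) and (ii) have their prerequisites met. (iv) is listed later, so (iv) next.
(vii) and (ii) are both available; (vii) is listed later → (vii).
(ii) needed (viii) and (iii), now all done → (ii).
(i) needed (iii) and (ii), now all done → (i).
Next only (v) has its prerequisites met → (v).
That leaves (vi) as the only ready step → (vi).

(iii), (viii), (iv), (vii), (ii), (i), (v), (vi)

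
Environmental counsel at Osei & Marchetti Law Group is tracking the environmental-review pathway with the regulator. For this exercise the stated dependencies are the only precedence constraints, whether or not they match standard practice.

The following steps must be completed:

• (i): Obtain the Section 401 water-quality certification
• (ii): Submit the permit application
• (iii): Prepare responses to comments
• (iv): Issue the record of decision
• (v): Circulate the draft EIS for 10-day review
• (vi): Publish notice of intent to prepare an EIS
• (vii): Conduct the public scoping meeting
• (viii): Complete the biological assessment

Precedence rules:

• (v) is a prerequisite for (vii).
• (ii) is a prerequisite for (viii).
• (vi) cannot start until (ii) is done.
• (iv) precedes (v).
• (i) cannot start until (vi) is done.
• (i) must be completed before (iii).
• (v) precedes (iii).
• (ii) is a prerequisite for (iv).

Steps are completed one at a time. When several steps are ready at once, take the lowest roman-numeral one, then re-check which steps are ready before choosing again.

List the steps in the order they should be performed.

(ii) has no prerequisites → (ii) first.
(iv), (vi) and (viii) are all available; (iv) has the earlier label → (iv).
Now (v), (vi) and (viii) have their prerequisites met. (v) has the earlier label, so (v) next.
(vii) now also ready, so the ready set is {(vi), (vii), (viii)}; (vi) has the earlier label → (vi).
(i) now also ready, so the ready set is {(i), (vii), (viii)}; (i) has the earlier label → (i).
(iii), (vii) and (viii) are all available; (iii) has the earlier label → (iii).
Now (vii) and (viii) have their prerequisites met. (vii) has the earlier label, so (vii) next.
(viii) needed (ii), now all done → (viii).

(ii) (iv) (v) (vi) (i) (iii) (vii) (viii)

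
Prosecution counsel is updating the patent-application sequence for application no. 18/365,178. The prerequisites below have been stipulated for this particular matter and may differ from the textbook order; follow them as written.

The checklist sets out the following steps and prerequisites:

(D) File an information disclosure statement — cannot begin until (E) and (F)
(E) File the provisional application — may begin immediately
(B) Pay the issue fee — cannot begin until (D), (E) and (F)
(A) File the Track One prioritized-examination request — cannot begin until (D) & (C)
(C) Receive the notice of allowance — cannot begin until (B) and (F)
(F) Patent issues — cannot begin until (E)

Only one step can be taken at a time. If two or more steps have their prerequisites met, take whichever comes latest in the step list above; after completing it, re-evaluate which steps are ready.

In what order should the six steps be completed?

(E) has no prerequisites → (E) first.
(F) needed (E), now all done → (F).
(D) is the only step now ready → (D).
(B) needed (F), (E) and (D), now all done → (B).
(C) is the only step now ready → (C).
That leaves (A) as the only ready step → (A).

(E), (F), (D), (B), (C), (A)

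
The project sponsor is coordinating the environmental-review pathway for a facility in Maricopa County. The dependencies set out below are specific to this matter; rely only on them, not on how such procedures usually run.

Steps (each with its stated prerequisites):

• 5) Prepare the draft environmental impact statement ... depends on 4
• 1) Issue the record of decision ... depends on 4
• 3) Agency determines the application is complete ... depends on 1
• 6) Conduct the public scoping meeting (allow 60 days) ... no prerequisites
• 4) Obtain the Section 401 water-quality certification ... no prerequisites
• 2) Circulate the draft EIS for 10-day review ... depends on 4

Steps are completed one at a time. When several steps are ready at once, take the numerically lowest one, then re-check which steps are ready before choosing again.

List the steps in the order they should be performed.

4, 1, 2, 3, 5, 6

4 and 6 have no prerequisites; 4 has the earlier label, so 4 is first.
1, 2 and 5 now also ready, so the ready set is {1, 2, 5, 6}; 1 has the earlier label → 1.
3 now also ready, so the ready set is {2, 3, 5, 6}; 2 has the earlier label → 2.
3, 5 and 6 are all available; 3 has the earlier label → 3.
5 and 6 are both available; 5 has the earlier label → 5.
6 is the only step now ready → 6.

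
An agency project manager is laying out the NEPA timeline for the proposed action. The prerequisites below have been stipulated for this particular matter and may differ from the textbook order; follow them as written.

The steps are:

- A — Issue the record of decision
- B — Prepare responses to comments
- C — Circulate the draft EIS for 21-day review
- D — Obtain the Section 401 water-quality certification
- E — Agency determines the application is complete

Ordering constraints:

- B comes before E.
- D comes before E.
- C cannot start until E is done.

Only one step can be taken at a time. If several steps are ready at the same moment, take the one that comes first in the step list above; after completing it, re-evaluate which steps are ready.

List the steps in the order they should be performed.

Nothing is required for A, B and D. A is listed earlier → A first.
Now B and D have their prerequisites met. B is listed earlier, so B next.
Next only D has its prerequisites met → D.
That leaves E as the only ready step → E.
Next only C has its prerequisites met → C.

A → B → D → E → C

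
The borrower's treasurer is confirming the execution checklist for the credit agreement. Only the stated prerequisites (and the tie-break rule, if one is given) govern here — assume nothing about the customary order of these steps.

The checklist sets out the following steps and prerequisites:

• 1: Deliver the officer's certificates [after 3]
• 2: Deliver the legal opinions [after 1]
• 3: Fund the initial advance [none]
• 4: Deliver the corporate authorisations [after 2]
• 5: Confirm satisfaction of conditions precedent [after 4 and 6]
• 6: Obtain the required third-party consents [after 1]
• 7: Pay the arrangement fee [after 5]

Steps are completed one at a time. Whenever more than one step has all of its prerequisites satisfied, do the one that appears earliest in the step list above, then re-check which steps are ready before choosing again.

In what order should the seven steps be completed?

3 1 2 4 6 5 7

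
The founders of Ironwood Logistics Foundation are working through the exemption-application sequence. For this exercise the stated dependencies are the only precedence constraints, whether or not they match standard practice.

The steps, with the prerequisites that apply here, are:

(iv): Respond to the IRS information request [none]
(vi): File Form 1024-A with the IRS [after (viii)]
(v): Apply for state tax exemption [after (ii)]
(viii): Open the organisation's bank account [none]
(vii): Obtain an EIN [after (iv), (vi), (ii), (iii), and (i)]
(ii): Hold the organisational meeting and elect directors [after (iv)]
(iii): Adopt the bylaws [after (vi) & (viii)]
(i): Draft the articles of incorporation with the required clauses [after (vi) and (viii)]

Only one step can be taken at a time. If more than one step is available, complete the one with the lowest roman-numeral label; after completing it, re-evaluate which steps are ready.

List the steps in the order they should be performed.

(iv) and (viii) have no prerequisites; (iv) has the earlier label, so (iv) is first.
Ready: (ii) and (viii). (ii) has the earlier label → (ii).
(v) now also ready, so the ready set is {(v), (viii)}; (v) has the earlier label → (v).
That leaves (viii) as the only ready step → (viii).
(vi) needed (viii), now all done → (vi).
(i) and (iii) are both available; (i) has the earlier label → (i).
(iii) is the only step now ready → (iii).
(vii) needed (i), (ii), (iii), (iv) and (vi), now all done → (vii).

(iv), (ii), (v), (viii), (vi), (i), (iii), (vii)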